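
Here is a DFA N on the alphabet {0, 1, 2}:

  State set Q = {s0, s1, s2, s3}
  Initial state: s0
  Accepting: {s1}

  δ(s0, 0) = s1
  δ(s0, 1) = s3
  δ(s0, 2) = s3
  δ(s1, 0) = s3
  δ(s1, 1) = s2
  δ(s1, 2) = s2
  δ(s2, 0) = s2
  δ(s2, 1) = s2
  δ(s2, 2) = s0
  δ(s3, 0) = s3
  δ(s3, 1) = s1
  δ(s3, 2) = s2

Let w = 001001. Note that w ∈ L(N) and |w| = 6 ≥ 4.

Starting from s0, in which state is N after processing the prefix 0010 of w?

State sequence: s0 -0-> s1 -0-> s3 -1-> s1 -0-> s3

After reading 4 characters, N is in state s3.
(This kind of state-tracing is the core of the pumping-lemma construction: with 4 states, pigeonhole forces a repeat within the first 4 steps.)

s3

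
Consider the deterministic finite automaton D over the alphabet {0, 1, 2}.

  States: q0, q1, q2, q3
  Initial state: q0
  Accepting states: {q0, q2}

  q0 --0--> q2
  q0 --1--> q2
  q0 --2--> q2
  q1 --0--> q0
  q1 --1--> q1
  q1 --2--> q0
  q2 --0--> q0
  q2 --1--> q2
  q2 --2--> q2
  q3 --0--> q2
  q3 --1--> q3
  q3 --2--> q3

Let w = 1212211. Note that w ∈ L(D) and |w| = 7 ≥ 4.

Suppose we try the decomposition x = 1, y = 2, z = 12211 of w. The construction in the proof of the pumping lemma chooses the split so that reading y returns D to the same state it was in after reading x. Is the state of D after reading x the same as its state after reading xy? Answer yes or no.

yes

Run of D on the first 2 characters of w = 1 2:
  step 0: q0  (start)
  step 1: q2  (read 1: q0→q2)
  step 2: q2  (read 2: q2→q2)

After x (step 1): q2. After xy (step 2): q2.
They match, so y = 2 drives D around a cycle from q2 back to itself; pumping y any number of times keeps D in q2 before reading z, and xyⁱz ∈ L(D) for every i ≥ 0.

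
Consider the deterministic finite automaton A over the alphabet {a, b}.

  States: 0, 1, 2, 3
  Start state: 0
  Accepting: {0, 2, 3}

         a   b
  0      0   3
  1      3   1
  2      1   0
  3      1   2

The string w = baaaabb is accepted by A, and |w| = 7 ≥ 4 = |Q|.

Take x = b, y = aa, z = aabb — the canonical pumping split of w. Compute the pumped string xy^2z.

xy^2z = b·aa·aa·aabb = baaaaaabb.
Reading y = aa takes A from 3 back to 3, so after x·y·y the machine is still in 3, and z then leads to the accepting state 0. Hence baaaaaabb ∈ L(A).

baaaaaabb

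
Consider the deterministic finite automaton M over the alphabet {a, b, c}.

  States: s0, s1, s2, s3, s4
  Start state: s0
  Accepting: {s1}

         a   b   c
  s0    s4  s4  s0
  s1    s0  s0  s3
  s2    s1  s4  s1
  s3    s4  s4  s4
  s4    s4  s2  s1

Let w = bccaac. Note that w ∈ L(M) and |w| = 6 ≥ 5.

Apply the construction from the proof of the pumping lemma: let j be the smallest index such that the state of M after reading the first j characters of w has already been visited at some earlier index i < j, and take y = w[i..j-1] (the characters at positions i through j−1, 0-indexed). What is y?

State sequence: s0 -b-> s4 -c-> s1 -c-> s3 -a-> s4 -a-> s4 -c-> s1
First repeat at step 4: s4 was already visited.

So i = 1, j = 4, giving x = w[0:1] = b, y = w[1:4] = cca, z = w[4:6] = ac.
Check: |xy| = 4 ≤ 5 and |y| = 3 ≥ 1. Reading y takes M from s4 back to s4, so every xyⁱz is accepted.

cca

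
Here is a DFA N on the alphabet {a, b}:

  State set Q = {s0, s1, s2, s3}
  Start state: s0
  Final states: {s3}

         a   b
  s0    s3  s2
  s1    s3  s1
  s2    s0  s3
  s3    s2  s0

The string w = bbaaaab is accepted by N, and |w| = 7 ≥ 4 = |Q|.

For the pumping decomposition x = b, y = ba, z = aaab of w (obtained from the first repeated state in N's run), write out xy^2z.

bbabaaaab

xy^2z = b·ba·ba·aaab = bbabaaaab.
Reading y = ba takes N from s2 back to s2, so after x·y·y the machine is still in s2, and z then leads to the accepting state s3. Hence bbabaaaab ∈ L(N).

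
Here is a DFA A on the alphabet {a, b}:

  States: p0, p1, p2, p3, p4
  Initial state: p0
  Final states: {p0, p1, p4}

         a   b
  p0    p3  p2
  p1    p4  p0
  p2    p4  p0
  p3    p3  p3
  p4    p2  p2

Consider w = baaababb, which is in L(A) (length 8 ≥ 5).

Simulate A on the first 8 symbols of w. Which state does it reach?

Run of A on the first 8 characters of w = b a a a b a b b:
  step 0: p0  (start)
  step 1: p2  (read b: p0→p2)
  step 2: p4  (read a: p2→p4)
  step 3: p2  (read a: p4→p2)
  step 4: p4  (read a: p2→p4)
  step 5: p2  (read b: p4→p2)
  step 6: p4  (read a: p2→p4)
  step 7: p2  (read b: p4→p2)
  step 8: p0  (read b: p2→p0)

After reading 8 characters, A is in state p0.

p0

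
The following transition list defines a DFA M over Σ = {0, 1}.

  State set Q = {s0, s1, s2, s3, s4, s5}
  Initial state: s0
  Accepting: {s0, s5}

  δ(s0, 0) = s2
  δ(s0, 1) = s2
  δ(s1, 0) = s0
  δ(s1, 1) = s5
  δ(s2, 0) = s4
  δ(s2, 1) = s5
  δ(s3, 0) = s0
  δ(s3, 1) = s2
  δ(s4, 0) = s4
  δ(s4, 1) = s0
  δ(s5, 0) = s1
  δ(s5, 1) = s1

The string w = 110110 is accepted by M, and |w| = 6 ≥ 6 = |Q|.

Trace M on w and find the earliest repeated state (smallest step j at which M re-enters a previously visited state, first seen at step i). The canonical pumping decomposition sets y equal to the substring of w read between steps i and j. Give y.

Run of M on w = 1 1 0 1 1 0:
  step 0: s0  (start)
  step 1: s2  (read 1: s0→s2)
  step 2: s5  (read 1: s2→s5)
  step 3: s1  (read 0: s5→s1)
  step 4: s5  (read 1: s1→s5)   ← first repeat (s5 seen earlier)
  step 5: s1  (read 1: s5→s1)
  step 6: s0  (read 0: s1→s0)

So i = 2, j = 4, giving x = w[0:2] = 11, y = w[2:4] = 01, z = w[4:6] = 10.
Check: |xy| = 4 ≤ 6 and |y| = 2 ≥ 1. Reading y takes M from s5 back to s5, so every xyⁱz is accepted.

01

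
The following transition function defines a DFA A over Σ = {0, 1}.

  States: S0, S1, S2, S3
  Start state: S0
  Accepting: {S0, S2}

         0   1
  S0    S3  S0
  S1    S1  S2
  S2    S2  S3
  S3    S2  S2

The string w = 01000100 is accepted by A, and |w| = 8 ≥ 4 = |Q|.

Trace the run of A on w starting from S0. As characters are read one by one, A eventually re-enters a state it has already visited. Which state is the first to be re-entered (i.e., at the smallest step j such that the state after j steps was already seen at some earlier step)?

S2

Run of A on w = 0 1 0 0 0 1 0 0:
  step 0: S0  (start)
  step 1: S3  (read 0: S0→S3)
  step 2: S2  (read 1: S3→S2)
  step 3: S2  (read 0: S2→S2)   ← first repeat (S2 seen earlier)
  step 4: S2  (read 0: S2→S2)
  step 5: S2  (read 0: S2→S2)
  step 6: S3  (read 1: S2→S3)
  step 7: S2  (read 0: S3→S2)
  step 8: S2  (read 0: S2→S2)

The earliest repeat is at step j = 3: A is in S2, which it already visited at step i = 2.
The DFA has 4 states, so the proof of the pumping lemma guarantees a repeated state among the first 4+1 visited; the segment between the two visits is the pumpable y.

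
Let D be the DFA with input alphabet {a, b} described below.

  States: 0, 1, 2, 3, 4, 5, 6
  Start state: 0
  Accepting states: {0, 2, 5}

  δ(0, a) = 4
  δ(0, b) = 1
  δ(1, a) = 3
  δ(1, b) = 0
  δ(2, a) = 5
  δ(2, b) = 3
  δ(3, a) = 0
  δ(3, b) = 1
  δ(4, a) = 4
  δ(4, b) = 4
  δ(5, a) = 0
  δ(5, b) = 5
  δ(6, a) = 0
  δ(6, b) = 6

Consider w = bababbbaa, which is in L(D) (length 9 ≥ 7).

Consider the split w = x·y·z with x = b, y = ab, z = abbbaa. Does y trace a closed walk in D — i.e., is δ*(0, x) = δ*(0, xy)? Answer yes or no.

State sequence: 0 -b-> 1 -a-> 3 -b-> 1

After x (step 1): 1. After xy (step 3): 1.
They match, so y = ab drives D around a cycle from 1 back to itself; pumping y any number of times keeps D in 1 before reading z, and xyⁱz ∈ L(D) for every i ≥ 0.

yes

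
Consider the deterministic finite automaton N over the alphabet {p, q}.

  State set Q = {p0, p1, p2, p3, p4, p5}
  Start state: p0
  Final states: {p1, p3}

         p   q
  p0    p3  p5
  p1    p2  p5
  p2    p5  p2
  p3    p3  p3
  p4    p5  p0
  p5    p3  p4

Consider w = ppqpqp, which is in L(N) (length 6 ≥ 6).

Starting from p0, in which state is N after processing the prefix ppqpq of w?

State sequence: p0 -p-> p3 -p-> p3 -q-> p3 -p-> p3 -q-> p3

After reading 5 characters, N is in state p3.

p3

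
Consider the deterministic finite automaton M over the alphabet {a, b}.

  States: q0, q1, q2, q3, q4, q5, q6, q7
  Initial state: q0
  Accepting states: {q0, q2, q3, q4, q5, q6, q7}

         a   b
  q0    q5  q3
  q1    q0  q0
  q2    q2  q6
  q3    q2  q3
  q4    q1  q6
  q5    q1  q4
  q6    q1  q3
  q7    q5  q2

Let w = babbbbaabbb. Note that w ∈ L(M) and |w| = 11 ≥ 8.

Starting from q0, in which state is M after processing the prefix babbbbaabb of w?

Run of M on the first 10 characters of w = b a b b b b a a b b:
  step 0: q0  (start)
  step 1: q3  (read b: q0→q3)
  step 2: q2  (read a: q3→q2)
  step 3: q6  (read b: q2→q6)
  step 4: q3  (read b: q6→q3)
  step 5: q3  (read b: q3→q3)
  step 6: q3  (read b: q3→q3)
  step 7: q2  (read a: q3→q2)
  step 8: q2  (read a: q2→q2)
  step 9: q6  (read b: q2→q6)
  step 10: q3  (read b: q6→q3)

After reading 10 characters, M is in state q3.

q3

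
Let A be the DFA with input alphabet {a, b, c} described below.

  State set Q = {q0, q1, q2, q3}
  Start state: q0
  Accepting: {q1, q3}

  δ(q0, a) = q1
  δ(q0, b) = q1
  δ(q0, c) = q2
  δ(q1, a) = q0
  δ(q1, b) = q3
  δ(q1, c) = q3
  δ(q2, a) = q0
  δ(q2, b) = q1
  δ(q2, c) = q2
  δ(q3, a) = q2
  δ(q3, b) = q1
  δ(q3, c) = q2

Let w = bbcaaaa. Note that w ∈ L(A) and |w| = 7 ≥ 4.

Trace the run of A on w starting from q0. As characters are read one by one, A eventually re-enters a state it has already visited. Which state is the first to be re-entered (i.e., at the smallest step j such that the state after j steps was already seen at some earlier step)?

Run of A on w = b b c a a a a:
  step 0: q0  (start)
  step 1: q1  (read b: q0→q1)
  step 2: q3  (read b: q1→q3)
  step 3: q2  (read c: q3→q2)
  step 4: q0  (read a: q2→q0)   ← first repeat (q0 seen earlier)
  step 5: q1  (read a: q0→q1)
  step 6: q0  (read a: q1→q0)
  step 7: q1  (read a: q0→q1)

The earliest repeat is at step j = 4: A is in q0, which it already visited at step i = 0.
The DFA has 4 states, so the proof of the pumping lemma guarantees a repeated state among the first 4+1 visited; the segment between the two visits is the pumpable y.

q0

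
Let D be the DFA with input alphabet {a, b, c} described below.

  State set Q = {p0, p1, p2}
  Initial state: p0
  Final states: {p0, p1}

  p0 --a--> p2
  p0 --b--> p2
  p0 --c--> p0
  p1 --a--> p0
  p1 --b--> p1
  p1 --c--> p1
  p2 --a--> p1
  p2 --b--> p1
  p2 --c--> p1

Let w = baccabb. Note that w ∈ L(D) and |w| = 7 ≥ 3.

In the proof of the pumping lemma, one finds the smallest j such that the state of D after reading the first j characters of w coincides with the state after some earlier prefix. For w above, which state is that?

Run of D on w = b a c c a b b:
  step 0: p0  (start)
  step 1: p2  (read b: p0→p2)
  step 2: p1  (read a: p2→p1)
  step 3: p1  (read c: p1→p1)   ← first repeat (p1 seen earlier)
  step 4: p1  (read c: p1→p1)
  step 5: p0  (read a: p1→p0)
  step 6: p2  (read b: p0→p2)
  step 7: p1  (read b: p2→p1)

The earliest repeat is at step j = 3: D is in p1, which it already visited at step i = 2.

p1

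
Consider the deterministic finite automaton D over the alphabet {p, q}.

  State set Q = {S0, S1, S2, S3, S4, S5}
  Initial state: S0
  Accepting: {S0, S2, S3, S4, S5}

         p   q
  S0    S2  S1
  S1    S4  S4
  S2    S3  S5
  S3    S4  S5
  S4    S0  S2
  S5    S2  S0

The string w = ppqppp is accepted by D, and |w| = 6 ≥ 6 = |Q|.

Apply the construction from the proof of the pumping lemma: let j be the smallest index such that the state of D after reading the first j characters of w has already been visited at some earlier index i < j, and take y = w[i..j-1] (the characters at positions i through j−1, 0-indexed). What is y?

pqp

Run of D on w = p p q p p p:
  step 0: S0  (start)
  step 1: S2  (read p: S0→S2)
  step 2: S3  (read p: S2→S3)
  step 3: S5  (read q: S3→S5)
  step 4: S2  (read p: S5→S2)   ← first repeat (S2 seen earlier)
  step 5: S3  (read p: S2→S3)
  step 6: S4  (read p: S3→S4)

So i = 1, j = 4, giving x = w[0:1] = p, y = w[1:4] = pqp, z = w[4:6] = pp.
Check: |xy| = 4 ≤ 6 and |y| = 3 ≥ 1. Reading y takes D from S2 back to S2, so every xyⁱz is accepted.
Pumping length from the standard proof: p = 6 (the number of states). The repeated state found above gives |xy| = j ≤ 6 and |y| = j − i ≥ 1.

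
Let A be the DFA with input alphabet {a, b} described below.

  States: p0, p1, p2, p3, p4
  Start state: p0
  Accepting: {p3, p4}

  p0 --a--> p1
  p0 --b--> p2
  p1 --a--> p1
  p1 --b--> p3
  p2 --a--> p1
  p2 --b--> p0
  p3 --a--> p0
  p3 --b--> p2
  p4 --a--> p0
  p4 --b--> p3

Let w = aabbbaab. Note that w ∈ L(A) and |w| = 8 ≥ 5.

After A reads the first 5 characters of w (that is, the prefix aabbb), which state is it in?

p0

State sequence: p0 -a-> p1 -a-> p1 -b-> p3 -b-> p2 -b-> p0

After reading 5 characters, A is in state p0.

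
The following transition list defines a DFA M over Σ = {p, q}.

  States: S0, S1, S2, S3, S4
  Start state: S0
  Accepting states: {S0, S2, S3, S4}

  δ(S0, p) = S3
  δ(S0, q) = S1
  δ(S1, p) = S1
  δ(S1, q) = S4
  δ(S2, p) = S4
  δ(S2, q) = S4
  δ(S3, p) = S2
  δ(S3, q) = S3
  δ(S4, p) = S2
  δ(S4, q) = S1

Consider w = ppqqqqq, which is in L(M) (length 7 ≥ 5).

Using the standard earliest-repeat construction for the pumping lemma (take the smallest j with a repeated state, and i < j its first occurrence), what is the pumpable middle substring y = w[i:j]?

qq

State sequence: S0 -p-> S3 -p-> S2 -q-> S4 -q-> S1 -q-> S4 -q-> S1 -q-> S4
First repeat at step 5: S4 was already visited.

So i = 3, j = 5, giving x = w[0:3] = ppq, y = w[3:5] = qq, z = w[5:7] = qq.
Check: |xy| = 5 ≤ 5 and |y| = 2 ≥ 1. Reading y takes M from S4 back to S4, so every xyⁱz is accepted.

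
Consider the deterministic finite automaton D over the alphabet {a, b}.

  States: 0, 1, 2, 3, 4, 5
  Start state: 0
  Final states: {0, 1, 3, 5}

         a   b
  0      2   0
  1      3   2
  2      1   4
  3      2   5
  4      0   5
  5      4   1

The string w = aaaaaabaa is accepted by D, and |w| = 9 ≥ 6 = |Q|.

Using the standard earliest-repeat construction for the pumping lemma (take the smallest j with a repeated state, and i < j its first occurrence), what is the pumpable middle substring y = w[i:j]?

aaa

State sequence: 0 -a-> 2 -a-> 1 -a-> 3 -a-> 2 -a-> 1 -a-> 3 -b-> 5 -a-> 4 -a-> 0
First repeat at step 4: 2 was already visited.

So i = 1, j = 4, giving x = w[0:1] = a, y = w[1:4] = aaa, z = w[4:9] = aabaa.
Check: |xy| = 4 ≤ 6 and |y| = 3 ≥ 1. Reading y takes D from 2 back to 2, so every xyⁱz is accepted.
The DFA has 6 states, so the proof of the pumping lemma guarantees a repeated state among the first 6+1 visited; the segment between the two visits is the pumpable y.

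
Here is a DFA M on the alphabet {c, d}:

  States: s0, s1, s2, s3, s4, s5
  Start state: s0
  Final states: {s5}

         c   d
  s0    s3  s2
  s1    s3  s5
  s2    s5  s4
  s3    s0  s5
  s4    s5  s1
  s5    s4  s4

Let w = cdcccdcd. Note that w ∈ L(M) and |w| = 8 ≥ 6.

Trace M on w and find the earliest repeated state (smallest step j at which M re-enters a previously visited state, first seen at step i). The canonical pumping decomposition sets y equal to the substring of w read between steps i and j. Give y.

cc

Run of M on w = c d c c c d c d:
  step 0: s0  (start)
  step 1: s3  (read c: s0→s3)
  step 2: s5  (read d: s3→s5)
  step 3: s4  (read c: s5→s4)
  step 4: s5  (read c: s4→s5)   ← first repeat (s5 seen earlier)
  step 5: s4  (read c: s5→s4)
  step 6: s1  (read d: s4→s1)
  step 7: s3  (read c: s1→s3)
  step 8: s5  (read d: s3→s5)

So i = 2, j = 4, giving x = w[0:2] = cd, y = w[2:4] = cc, z = w[4:8] = cdcd.
Check: |xy| = 4 ≤ 6 and |y| = 2 ≥ 1. Reading y takes M from s5 back to s5, so every xyⁱz is accepted.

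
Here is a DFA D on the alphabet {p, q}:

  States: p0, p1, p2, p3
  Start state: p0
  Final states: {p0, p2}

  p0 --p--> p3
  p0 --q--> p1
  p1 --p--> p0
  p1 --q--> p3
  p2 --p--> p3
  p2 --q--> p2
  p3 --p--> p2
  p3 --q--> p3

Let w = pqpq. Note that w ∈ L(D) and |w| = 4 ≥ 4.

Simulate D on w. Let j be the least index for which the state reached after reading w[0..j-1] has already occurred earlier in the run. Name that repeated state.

Run of D on w = p q p q:
  step 0: p0  (start)
  step 1: p3  (read p: p0→p3)
  step 2: p3  (read q: p3→p3)   ← first repeat (p3 seen earlier)
  step 3: p2  (read p: p3→p2)
  step 4: p2  (read q: p2→p2)

The earliest repeat is at step j = 2: D is in p3, which it already visited at step i = 1.

p3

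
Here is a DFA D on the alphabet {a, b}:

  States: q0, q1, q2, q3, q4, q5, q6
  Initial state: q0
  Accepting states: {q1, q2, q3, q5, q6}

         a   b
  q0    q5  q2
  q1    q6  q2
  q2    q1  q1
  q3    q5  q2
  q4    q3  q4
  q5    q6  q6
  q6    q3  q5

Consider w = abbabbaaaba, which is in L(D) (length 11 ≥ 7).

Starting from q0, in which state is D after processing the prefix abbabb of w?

q6

Run of D on the first 6 characters of w = a b b a b b:
  step 0: q0  (start)
  step 1: q5  (read a: q0→q5)
  step 2: q6  (read b: q5→q6)
  step 3: q5  (read b: q6→q5)
  step 4: q6  (read a: q5→q6)
  step 5: q5  (read b: q6→q5)
  step 6: q6  (read b: q5→q6)

After reading 6 characters, D is in state q6.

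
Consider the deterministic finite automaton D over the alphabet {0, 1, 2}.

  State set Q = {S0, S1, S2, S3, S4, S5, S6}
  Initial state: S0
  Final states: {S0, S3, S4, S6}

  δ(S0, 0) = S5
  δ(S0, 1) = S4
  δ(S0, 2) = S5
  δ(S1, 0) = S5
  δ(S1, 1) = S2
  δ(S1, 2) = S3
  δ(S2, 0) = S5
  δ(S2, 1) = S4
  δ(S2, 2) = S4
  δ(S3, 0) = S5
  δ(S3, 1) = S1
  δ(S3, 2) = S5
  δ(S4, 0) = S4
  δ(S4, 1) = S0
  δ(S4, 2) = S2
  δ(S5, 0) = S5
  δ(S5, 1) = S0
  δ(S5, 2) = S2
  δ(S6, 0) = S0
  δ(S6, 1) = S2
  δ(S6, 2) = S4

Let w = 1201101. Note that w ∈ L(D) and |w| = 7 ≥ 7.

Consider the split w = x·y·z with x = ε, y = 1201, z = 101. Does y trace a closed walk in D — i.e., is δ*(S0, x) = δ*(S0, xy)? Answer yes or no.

State sequence: S0 -1-> S4 -2-> S2 -0-> S5 -1-> S0

After x (step 0): S0. After xy (step 4): S0.
They match, so y = 1201 drives D around a cycle from S0 back to itself; pumping y any number of times keeps D in S0 before reading z, and xyⁱz ∈ L(D) for every i ≥ 0.

yes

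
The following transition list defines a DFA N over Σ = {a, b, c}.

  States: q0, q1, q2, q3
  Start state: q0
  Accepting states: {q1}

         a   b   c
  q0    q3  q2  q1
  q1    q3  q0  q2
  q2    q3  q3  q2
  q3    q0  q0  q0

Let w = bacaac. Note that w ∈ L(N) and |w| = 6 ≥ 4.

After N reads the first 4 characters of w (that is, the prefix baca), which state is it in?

q3

Run of N on the first 4 characters of w = b a c a:
  step 0: q0  (start)
  step 1: q2  (read b: q0→q2)
  step 2: q3  (read a: q2→q3)
  step 3: q0  (read c: q3→q0)
  step 4: q3  (read a: q0→q3)

After reading 4 characters, N is in state q3.
(This kind of state-tracing is the core of the pumping-lemma construction: with 4 states, pigeonhole forces a repeat within the first 4 steps.)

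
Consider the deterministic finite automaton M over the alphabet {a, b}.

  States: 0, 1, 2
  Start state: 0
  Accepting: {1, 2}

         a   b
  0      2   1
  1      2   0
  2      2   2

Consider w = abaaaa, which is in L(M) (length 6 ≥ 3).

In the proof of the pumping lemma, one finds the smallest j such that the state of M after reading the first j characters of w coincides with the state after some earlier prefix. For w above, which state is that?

2

State sequence: 0 -a-> 2 -b-> 2 -a-> 2 -a-> 2 -a-> 2 -a-> 2
First repeat at step 2: 2 was already visited.

The earliest repeat is at step j = 2: M is in 2, which it already visited at step i = 1.
Since M has 3 states, any run of length ≥ 3 visits 3+1 states, so by pigeonhole some state repeats within the first 3 steps — that repeat gives the pumpable loop.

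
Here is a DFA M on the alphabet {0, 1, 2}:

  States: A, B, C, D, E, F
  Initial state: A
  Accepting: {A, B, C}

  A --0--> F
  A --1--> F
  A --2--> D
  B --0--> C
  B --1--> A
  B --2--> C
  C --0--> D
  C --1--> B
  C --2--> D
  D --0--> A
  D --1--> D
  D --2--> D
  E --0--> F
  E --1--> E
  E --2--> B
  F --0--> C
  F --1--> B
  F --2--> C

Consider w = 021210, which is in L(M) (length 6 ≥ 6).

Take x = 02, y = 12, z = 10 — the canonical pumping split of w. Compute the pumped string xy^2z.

02121210

xy^2z = 02·12·12·10 = 02121210.
Reading y = 12 takes M from C back to C, so after x·y·y the machine is still in C, and z then leads to the accepting state C. Hence 02121210 ∈ L(M).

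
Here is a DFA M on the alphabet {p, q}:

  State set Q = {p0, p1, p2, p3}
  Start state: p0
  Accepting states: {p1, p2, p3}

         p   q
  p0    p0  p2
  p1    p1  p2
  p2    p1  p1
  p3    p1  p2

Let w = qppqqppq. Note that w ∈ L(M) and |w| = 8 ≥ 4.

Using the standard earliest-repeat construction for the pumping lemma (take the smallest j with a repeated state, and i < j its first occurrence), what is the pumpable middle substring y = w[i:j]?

Run of M on w = q p p q q p p q:
  step 0: p0  (start)
  step 1: p2  (read q: p0→p2)
  step 2: p1  (read p: p2→p1)
  step 3: p1  (read p: p1→p1)   ← first repeat (p1 seen earlier)
  step 4: p2  (read q: p1→p2)
  step 5: p1  (read q: p2→p1)
  step 6: p1  (read p: p1→p1)
  step 7: p1  (read p: p1→p1)
  step 8: p2  (read q: p1→p2)

So i = 2, j = 3, giving x = w[0:2] = qp, y = w[2:3] = p, z = w[3:8] = qqppq.
Check: |xy| = 3 ≤ 4 and |y| = 1 ≥ 1. Reading y takes M from p1 back to p1, so every xyⁱz is accepted.
Since M has 4 states, any run of length ≥ 4 visits 4+1 states, so by pigeonhole some state repeats within the first 4 steps — that repeat gives the pumpable loop.

p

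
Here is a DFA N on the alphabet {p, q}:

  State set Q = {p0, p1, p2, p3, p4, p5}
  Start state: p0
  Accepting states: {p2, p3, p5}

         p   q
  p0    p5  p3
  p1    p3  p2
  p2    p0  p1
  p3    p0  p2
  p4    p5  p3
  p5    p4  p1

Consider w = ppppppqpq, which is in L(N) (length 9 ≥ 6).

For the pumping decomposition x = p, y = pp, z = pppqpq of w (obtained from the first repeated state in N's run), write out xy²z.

xy^2z = p·pp·pp·pppqpq = ppppppppqpq.
Reading y = pp takes N from p5 back to p5, so after x·y·y the machine is still in p5, and z then leads to the accepting state p3. Hence ppppppppqpq ∈ L(N).

ppppppppqpq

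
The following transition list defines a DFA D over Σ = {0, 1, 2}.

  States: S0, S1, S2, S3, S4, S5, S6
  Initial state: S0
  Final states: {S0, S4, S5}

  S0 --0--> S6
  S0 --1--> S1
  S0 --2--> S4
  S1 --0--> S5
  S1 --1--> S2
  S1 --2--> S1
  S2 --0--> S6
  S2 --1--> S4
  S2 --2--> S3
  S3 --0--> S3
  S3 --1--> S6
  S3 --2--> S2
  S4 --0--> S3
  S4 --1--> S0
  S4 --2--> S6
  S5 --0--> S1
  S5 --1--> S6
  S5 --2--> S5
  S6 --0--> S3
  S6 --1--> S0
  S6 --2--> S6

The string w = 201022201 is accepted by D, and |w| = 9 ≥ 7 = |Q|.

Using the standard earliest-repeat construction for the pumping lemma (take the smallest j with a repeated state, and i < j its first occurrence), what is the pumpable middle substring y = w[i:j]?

State sequence: S0 -2-> S4 -0-> S3 -1-> S6 -0-> S3 -2-> S2 -2-> S3 -2-> S2 -0-> S6 -1-> S0
First repeat at step 4: S3 was already visited.

So i = 2, j = 4, giving x = w[0:2] = 20, y = w[2:4] = 10, z = w[4:9] = 22201.
Check: |xy| = 4 ≤ 7 and |y| = 2 ≥ 1. Reading y takes D from S3 back to S3, so every xyⁱz is accepted.

10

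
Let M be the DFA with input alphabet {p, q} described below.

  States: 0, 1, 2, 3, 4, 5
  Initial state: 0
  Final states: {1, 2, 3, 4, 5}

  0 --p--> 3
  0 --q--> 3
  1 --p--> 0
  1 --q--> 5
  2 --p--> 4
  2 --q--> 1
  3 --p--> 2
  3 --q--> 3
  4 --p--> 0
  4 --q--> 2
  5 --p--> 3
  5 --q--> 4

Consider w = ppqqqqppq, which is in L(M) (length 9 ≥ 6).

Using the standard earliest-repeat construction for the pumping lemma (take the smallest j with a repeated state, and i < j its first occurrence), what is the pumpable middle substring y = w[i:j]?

qqqq

Run of M on w = p p q q q q p p q:
  step 0: 0  (start)
  step 1: 3  (read p: 0→3)
  step 2: 2  (read p: 3→2)
  step 3: 1  (read q: 2→1)
  step 4: 5  (read q: 1→5)
  step 5: 4  (read q: 5→4)
  step 6: 2  (read q: 4→2)   ← first repeat (2 seen earlier)
  step 7: 4  (read p: 2→4)
  step 8: 0  (read p: 4→0)
  step 9: 3  (read q: 0→3)

So i = 2, j = 6, giving x = w[0:2] = pp, y = w[2:6] = qqqq, z = w[6:9] = ppq.
Check: |xy| = 6 ≤ 6 and |y| = 4 ≥ 1. Reading y takes M from 2 back to 2, so every xyⁱz is accepted.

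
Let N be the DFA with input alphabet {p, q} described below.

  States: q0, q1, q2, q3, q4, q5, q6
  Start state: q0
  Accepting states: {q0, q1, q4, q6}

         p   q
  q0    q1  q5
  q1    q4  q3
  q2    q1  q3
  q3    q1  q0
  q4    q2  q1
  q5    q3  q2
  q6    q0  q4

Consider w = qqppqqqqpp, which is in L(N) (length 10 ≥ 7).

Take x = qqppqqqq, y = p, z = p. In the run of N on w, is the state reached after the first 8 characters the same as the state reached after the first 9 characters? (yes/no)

State sequence: q0 -q-> q5 -q-> q2 -p-> q1 -p-> q4 -q-> q1 -q-> q3 -q-> q0 -q-> q5 -p-> q3

After x (step 8): q5. After xy (step 9): q3.
They differ (q5 ≠ q3), so y is not a cycle from the state after x; this split is not the one the pumping-lemma construction produces, and pumping y need not keep the string in L(N).

no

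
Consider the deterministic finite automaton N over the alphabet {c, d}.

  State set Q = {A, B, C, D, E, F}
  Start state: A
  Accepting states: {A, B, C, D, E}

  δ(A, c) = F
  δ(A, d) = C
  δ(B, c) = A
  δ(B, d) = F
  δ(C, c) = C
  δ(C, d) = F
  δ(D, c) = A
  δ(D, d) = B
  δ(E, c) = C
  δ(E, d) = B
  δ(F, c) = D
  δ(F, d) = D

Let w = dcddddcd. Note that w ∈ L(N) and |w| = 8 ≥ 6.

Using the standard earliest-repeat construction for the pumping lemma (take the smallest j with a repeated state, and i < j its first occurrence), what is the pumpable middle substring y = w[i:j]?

c

State sequence: A -d-> C -c-> C -d-> F -d-> D -d-> B -d-> F -c-> D -d-> B
First repeat at step 2: C was already visited.

So i = 1, j = 2, giving x = w[0:1] = d, y = w[1:2] = c, z = w[2:8] = ddddcd.
Check: |xy| = 2 ≤ 6 and |y| = 1 ≥ 1. Reading y takes N from C back to C, so every xyⁱz is accepted.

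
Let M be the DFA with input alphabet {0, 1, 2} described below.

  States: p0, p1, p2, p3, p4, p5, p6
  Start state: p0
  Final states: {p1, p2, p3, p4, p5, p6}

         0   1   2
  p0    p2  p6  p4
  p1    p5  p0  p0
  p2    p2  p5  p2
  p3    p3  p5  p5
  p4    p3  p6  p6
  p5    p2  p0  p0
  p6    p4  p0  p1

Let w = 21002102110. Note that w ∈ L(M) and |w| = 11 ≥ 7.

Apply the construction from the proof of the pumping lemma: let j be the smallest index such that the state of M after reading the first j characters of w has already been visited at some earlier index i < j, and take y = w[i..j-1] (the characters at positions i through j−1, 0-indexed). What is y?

10

State sequence: p0 -2-> p4 -1-> p6 -0-> p4 -0-> p3 -2-> p5 -1-> p0 -0-> p2 -2-> p2 -1-> p5 -1-> p0 -0-> p2
First repeat at step 3: p4 was already visited.

So i = 1, j = 3, giving x = w[0:1] = 2, y = w[1:3] = 10, z = w[3:11] = 02102110.
Check: |xy| = 3 ≤ 7 and |y| = 2 ≥ 1. Reading y takes M from p4 back to p4, so every xyⁱz is accepted.
Pumping length from the standard proof: p = 7 (the number of states). The repeated state found above gives |xy| = j ≤ 7 and |y| = j − i ≥ 1.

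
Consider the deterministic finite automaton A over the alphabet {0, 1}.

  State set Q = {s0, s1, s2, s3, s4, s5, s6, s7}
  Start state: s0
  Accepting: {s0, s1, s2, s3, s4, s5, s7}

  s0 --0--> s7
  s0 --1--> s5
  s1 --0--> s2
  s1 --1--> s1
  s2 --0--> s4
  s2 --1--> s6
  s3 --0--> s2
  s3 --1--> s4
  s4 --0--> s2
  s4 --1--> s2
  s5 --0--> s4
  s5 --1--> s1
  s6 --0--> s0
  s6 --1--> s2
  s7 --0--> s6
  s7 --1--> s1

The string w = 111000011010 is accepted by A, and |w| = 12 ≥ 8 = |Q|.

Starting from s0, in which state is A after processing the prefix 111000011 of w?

State sequence: s0 -1-> s5 -1-> s1 -1-> s1 -0-> s2 -0-> s4 -0-> s2 -0-> s4 -1-> s2 -1-> s6

After reading 9 characters, A is in state s6.

s6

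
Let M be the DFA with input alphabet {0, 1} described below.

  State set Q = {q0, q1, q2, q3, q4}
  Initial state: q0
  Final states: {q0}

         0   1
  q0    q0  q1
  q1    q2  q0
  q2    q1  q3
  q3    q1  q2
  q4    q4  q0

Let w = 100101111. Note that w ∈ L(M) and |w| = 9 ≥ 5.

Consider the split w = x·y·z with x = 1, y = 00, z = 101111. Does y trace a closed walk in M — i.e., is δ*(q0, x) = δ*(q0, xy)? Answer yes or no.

Run of M on the first 3 characters of w = 1 0 0:
  step 0: q0  (start)
  step 1: q1  (read 1: q0→q1)
  step 2: q2  (read 0: q1→q2)
  step 3: q1  (read 0: q2→q1)

After x (step 1): q1. After xy (step 3): q1.
They match, so y = 00 drives M around a cycle from q1 back to itself; pumping y any number of times keeps M in q1 before reading z, and xyⁱz ∈ L(M) for every i ≥ 0.

yes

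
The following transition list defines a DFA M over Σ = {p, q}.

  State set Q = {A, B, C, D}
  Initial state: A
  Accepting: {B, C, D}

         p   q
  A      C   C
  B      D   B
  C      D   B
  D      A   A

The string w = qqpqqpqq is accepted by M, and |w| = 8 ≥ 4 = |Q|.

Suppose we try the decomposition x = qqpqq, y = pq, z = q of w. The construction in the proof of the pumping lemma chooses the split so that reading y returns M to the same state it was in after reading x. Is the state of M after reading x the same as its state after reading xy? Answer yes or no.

State sequence: A -q-> C -q-> B -p-> D -q-> A -q-> C -p-> D -q-> A

After x (step 5): C. After xy (step 7): A.
They differ (C ≠ A), so y is not a cycle from the state after x; this split is not the one the pumping-lemma construction produces, and pumping y need not keep the string in L(M).

no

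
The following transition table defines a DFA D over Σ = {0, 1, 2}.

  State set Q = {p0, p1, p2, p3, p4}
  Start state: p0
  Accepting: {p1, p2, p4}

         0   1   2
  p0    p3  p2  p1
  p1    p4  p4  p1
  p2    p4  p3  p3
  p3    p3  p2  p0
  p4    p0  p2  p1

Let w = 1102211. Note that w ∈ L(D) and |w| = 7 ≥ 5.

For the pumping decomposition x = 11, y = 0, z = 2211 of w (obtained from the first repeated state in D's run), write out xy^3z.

xy^3z = 11·0·0·0·2211 = 110002211.
Reading y = 0 takes D from p3 back to p3, so after x·y·y·y the machine is still in p3, and z then leads to the accepting state p2. Hence 110002211 ∈ L(D).

110002211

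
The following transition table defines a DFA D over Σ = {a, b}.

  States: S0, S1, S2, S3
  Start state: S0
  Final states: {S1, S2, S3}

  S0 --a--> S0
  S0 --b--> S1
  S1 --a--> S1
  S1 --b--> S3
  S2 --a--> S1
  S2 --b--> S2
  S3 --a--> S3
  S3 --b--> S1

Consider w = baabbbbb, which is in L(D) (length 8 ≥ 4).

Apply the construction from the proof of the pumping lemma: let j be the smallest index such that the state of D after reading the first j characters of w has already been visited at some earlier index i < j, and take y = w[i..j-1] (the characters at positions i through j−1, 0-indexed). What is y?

State sequence: S0 -b-> S1 -a-> S1 -a-> S1 -b-> S3 -b-> S1 -b-> S3 -b-> S1 -b-> S3
First repeat at step 2: S1 was already visited.

So i = 1, j = 2, giving x = w[0:1] = b, y = w[1:2] = a, z = w[2:8] = abbbbb.
Check: |xy| = 2 ≤ 4 and |y| = 1 ≥ 1. Reading y takes D from S1 back to S1, so every xyⁱz is accepted.

a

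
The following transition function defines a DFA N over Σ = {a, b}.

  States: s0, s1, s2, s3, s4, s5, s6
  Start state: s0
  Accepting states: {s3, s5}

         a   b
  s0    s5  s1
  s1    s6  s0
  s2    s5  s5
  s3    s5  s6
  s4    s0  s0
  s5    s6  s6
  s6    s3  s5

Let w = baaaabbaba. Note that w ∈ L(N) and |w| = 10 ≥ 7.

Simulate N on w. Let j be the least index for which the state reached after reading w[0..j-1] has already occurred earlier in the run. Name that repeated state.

s6

State sequence: s0 -b-> s1 -a-> s6 -a-> s3 -a-> s5 -a-> s6 -b-> s5 -b-> s6 -a-> s3 -b-> s6 -a-> s3
First repeat at step 5: s6 was already visited.

The earliest repeat is at step j = 5: N is in s6, which it already visited at step i = 2.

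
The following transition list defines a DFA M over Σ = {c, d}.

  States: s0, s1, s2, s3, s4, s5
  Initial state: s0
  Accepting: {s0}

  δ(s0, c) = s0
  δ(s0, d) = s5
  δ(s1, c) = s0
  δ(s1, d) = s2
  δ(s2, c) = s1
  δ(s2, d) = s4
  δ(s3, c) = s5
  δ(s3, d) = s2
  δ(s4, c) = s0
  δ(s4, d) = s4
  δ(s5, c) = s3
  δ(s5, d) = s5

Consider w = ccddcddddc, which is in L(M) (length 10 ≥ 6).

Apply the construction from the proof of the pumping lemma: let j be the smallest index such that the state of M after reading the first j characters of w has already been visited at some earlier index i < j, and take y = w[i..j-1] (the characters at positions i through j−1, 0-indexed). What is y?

c

State sequence: s0 -c-> s0 -c-> s0 -d-> s5 -d-> s5 -c-> s3 -d-> s2 -d-> s4 -d-> s4 -d-> s4 -c-> s0
First repeat at step 1: s0 was already visited.

So i = 0, j = 1, giving x = w[0:0] = ε, y = w[0:1] = c, z = w[1:10] = cddcddddc.
Check: |xy| = 1 ≤ 6 and |y| = 1 ≥ 1. Reading y takes M from s0 back to s0, so every xyⁱz is accepted.
Pumping length from the standard proof: p = 6 (the number of states). The repeated state found above gives |xy| = j ≤ 6 and |y| = j − i ≥ 1.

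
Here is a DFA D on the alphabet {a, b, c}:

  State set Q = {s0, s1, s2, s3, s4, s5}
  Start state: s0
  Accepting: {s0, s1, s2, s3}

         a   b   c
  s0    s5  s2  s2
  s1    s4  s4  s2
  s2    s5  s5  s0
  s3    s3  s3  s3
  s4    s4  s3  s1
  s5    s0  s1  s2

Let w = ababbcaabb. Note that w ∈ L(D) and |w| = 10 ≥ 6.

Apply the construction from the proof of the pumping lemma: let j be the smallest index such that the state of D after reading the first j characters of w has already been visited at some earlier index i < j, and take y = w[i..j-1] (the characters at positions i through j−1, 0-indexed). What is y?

State sequence: s0 -a-> s5 -b-> s1 -a-> s4 -b-> s3 -b-> s3 -c-> s3 -a-> s3 -a-> s3 -b-> s3 -b-> s3
First repeat at step 5: s3 was already visited.

So i = 4, j = 5, giving x = w[0:4] = abab, y = w[4:5] = b, z = w[5:10] = caabb.
Check: |xy| = 5 ≤ 6 and |y| = 1 ≥ 1. Reading y takes D from s3 back to s3, so every xyⁱz is accepted.
Since D has 6 states, any run of length ≥ 6 visits 6+1 states, so by pigeonhole some state repeats within the first 6 steps — that repeat gives the pumpable loop.

b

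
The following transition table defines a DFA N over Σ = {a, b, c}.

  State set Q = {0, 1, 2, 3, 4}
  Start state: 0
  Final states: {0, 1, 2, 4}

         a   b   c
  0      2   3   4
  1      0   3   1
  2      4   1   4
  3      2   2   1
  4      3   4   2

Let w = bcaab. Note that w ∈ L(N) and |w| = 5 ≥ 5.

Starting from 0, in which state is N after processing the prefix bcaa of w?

2

Run of N on the first 4 characters of w = b c a a:
  step 0: 0  (start)
  step 1: 3  (read b: 0→3)
  step 2: 1  (read c: 3→1)
  step 3: 0  (read a: 1→0)
  step 4: 2  (read a: 0→2)

After reading 4 characters, N is in state 2.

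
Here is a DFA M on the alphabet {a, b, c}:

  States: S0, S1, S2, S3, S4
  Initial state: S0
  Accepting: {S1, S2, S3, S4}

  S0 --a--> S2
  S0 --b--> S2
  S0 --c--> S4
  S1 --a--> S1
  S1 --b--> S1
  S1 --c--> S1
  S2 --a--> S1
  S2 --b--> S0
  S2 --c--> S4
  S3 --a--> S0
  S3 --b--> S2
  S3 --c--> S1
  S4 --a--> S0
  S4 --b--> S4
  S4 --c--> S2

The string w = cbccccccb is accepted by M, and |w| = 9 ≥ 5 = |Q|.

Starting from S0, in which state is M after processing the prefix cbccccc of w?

S2

State sequence: S0 -c-> S4 -b-> S4 -c-> S2 -c-> S4 -c-> S2 -c-> S4 -c-> S2

After reading 7 characters, M is in state S2.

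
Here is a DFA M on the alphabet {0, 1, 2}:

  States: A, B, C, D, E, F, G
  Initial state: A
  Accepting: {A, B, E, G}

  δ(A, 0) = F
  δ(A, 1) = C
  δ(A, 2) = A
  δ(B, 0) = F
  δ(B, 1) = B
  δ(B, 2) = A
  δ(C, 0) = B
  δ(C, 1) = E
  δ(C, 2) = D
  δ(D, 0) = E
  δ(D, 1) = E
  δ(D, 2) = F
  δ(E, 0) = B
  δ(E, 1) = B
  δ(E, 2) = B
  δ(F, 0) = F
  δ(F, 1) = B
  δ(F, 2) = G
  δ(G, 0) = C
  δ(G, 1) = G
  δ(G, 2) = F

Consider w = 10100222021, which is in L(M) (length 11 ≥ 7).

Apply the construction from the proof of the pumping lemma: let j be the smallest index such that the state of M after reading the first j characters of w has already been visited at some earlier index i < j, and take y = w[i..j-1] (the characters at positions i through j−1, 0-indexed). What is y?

Run of M on w = 1 0 1 0 0 2 2 2 0 2 1:
  step 0: A  (start)
  step 1: C  (read 1: A→C)
  step 2: B  (read 0: C→B)
  step 3: B  (read 1: B→B)   ← first repeat (B seen earlier)
  step 4: F  (read 0: B→F)
  step 5: F  (read 0: F→F)
  step 6: G  (read 2: F→G)
  step 7: F  (read 2: G→F)
  step 8: G  (read 2: F→G)
  step 9: C  (read 0: G→C)
  step 10: D  (read 2: C→D)
  step 11: E  (read 1: D→E)

So i = 2, j = 3, giving x = w[0:2] = 10, y = w[2:3] = 1, z = w[3:11] = 00222021.
Check: |xy| = 3 ≤ 7 and |y| = 1 ≥ 1. Reading y takes M from B back to B, so every xyⁱz is accepted.

1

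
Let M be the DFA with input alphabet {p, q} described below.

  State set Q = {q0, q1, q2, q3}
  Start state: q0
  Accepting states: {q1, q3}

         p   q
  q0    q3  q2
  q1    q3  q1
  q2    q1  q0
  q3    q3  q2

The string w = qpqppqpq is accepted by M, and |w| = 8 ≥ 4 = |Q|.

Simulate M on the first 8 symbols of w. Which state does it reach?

State sequence: q0 -q-> q2 -p-> q1 -q-> q1 -p-> q3 -p-> q3 -q-> q2 -p-> q1 -q-> q1

After reading 8 characters, M is in state q1.

q1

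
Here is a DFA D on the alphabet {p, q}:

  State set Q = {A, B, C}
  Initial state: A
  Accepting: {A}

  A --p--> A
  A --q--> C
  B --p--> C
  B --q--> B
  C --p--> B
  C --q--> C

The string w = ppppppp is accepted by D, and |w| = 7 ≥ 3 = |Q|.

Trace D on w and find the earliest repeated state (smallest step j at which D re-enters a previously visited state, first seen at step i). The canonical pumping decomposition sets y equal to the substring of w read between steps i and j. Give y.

p

State sequence: A -p-> A -p-> A -p-> A -p-> A -p-> A -p-> A -p-> A
First repeat at step 1: A was already visited.

So i = 0, j = 1, giving x = w[0:0] = ε, y = w[0:1] = p, z = w[1:7] = pppppp.
Check: |xy| = 1 ≤ 3 and |y| = 1 ≥ 1. Reading y takes D from A back to A, so every xyⁱz is accepted.
Pumping length from the standard proof: p = 3 (the number of states). The repeated state found above gives |xy| = j ≤ 3 and |y| = j − i ≥ 1.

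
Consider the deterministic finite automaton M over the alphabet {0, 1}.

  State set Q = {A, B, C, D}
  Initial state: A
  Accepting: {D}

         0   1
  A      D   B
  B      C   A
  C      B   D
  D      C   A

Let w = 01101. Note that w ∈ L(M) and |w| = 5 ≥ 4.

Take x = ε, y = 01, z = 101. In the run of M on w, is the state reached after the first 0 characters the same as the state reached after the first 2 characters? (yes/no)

State sequence: A -0-> D -1-> A

After x (step 0): A. After xy (step 2): A.
They match, so y = 01 drives M around a cycle from A back to itself; pumping y any number of times keeps M in A before reading z, and xyⁱz ∈ L(M) for every i ≥ 0.

yes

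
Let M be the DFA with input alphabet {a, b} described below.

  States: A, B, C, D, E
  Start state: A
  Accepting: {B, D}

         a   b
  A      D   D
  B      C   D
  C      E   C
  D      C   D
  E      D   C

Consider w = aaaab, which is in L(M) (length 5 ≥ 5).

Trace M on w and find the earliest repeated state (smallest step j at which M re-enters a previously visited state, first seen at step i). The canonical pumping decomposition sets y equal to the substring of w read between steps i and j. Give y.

aaa

State sequence: A -a-> D -a-> C -a-> E -a-> D -b-> D
First repeat at step 4: D was already visited.

So i = 1, j = 4, giving x = w[0:1] = a, y = w[1:4] = aaa, z = w[4:5] = b.
Check: |xy| = 4 ≤ 5 and |y| = 3 ≥ 1. Reading y takes M from D back to D, so every xyⁱz is accepted.
Pumping length from the standard proof: p = 5 (the number of states). The repeated state found above gives |xy| = j ≤ 5 and |y| = j − i ≥ 1.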